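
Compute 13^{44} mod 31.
19

Using successive squaring:
Binary expansion of 44: 101100
Powers of 13 mod 31 (each is the square of the previous):
  13^1 ≡ 13 (mod 31)
  13^2 ≡ 13² = 169 ≡ 14 (mod 31)
  13^4 ≡ 14² = 196 ≡ 10 (mod 31)
  13^8 ≡ 10² = 100 ≡ 7 (mod 31)
  13^16 ≡ 7² = 49 ≡ 18 (mod 31)
  13^32 ≡ 18² = 324 ≡ 14 (mod 31)
44 = 32 + 8 + 4, so 13^44 = 13^32 × 13^8 × 13^4 ≡ 14 × 7 × 10 (mod 31)
Multiplying step by step:
  14 × 7 = 98 ≡ 5 (mod 31)
  5 × 10 = 50 ≡ 19 (mod 31)
Result: 13^44 ≡ 19 (mod 31)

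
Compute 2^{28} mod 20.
16

Using successive squaring:
Binary expansion of 28: 11100
Powers of 2 mod 20 (each is the square of the previous):
  2^1 ≡ 2 (mod 20)
  2^2 ≡ 2² = 4 ≡ 4 (mod 20)
  2^4 ≡ 4² = 16 ≡ 16 (mod 20)
  2^8 ≡ 16² = 256 ≡ 16 (mod 20)
  2^16 ≡ 16² = 256 ≡ 16 (mod 20)
28 = 16 + 8 + 4, so 2^28 = 2^16 × 2^8 × 2^4 ≡ 16 × 16 × 16 (mod 20)
Multiplying step by step:
  16 × 16 = 256 ≡ 16 (mod 20)
  16 × 16 = 256 ≡ 16 (mod 20)
Result: 2^28 ≡ 16 (mod 20)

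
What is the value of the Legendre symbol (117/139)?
(117/139) = 117^{69} mod 139 = 1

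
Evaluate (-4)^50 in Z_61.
Using repeated squaring. (-4) ≡ 57 (mod 61). 50 = 32 + 16 + 2 (binary 110010). Repeated squaring mod 61: 57^1 ≡ 57; 57^2 ≡ 57² = 3249 ≡ 16; 57^4 ≡ 16² = 256 ≡ 12; 57^8 ≡ 12² = 144 ≡ 22; 57^16 ≡ 22² = 484 ≡ 57; 57^32 ≡ 57² = 3249 ≡ 16. Multiply: (-4)^50 ≡ 57^32 × 57^16 × 57^2 ≡ 16 × 57 × 16 (mod 61): 16 × 57 = 912 ≡ 58; 58 × 16 = 928 ≡ 13. So (-4)^50 ≡ 13 (mod 61).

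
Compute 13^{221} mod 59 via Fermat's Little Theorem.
44

By Fermat's Little Theorem, a^(p-1) ≡ 1 (mod p) for prime p and gcd(a, p) = 1
Here p = 59, so 13^58 ≡ 1 (mod 59)
We can reduce the exponent: 221 mod 58 = 47
So 13^221 ≡ 13^47 (mod 59)
Computing: 13^47 mod 59 = 44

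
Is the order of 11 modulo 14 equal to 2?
No, the actual order is 3, not 2.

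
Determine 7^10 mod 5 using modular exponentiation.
7 ≡ 2 (mod 5). 10 = 8 + 2 (binary 1010). Repeated squaring mod 5: 2^1 ≡ 2; 2^2 ≡ 2² = 4 ≡ 4; 2^4 ≡ 4² = 16 ≡ 1; 2^8 ≡ 1² = 1 ≡ 1. Multiply: 7^10 ≡ 2^8 × 2^2 ≡ 1 × 4 (mod 5): 1 × 4 = 4 ≡ 4. So 7^10 ≡ 4 (mod 5).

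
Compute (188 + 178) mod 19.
5

(188 + 178) = 366
366 mod 19 = 5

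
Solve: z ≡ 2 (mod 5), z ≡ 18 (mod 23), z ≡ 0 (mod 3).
M = 5 × 23 × 3 = 345. M₁ = 69, y₁ ≡ 4 (mod 5). M₂ = 15, y₂ ≡ 20 (mod 23). M₃ = 115, y₃ ≡ 1 (mod 3). z = 2×69×4 + 18×15×20 + 0×115×1 ≡ 87 (mod 345)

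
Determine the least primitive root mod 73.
p - 1 = 72 has prime divisors 2, 3. h is a primitive root mod 73 iff h^(72/q) ≢ 1 (mod 73) for each such q.
h = 2: 2^36 ≡ 1, 2^24 ≡ 64 (mod 73); 2^36 ≡ 1, so not a primitive root.
h = 3: 3^36 ≡ 1, 3^24 ≡ 1 (mod 73); 3^36 ≡ 1, so not a primitive root.
h = 4: 4^36 ≡ 1, 4^24 ≡ 8 (mod 73); 4^36 ≡ 1, so not a primitive root.
h = 5: 5^36 ≡ 72, 5^24 ≡ 8 (mod 73); none is 1, so 5 has order 72 and is a primitive root.
The smallest primitive root mod 73 is g = 5.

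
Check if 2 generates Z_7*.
p - 1 = 6 has prime divisors 2, 3. Check 2^(6/q) mod 7 for each: 2^(6/2) = 2^3 ≡ 1, 2^(6/3) = 2^2 ≡ 4 (mod 7). Since 2^3 ≡ 1 (mod 7), the order of 2 divides 3 (in fact the order is 3) ≠ 6, so it is not a primitive root.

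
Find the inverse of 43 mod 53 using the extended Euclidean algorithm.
Extended GCD: 43(-16) + 53(13) = 1. So 43^(-1) ≡ 37 ≡ 37 (mod 53). Verify: 43 × 37 = 1591 ≡ 1 (mod 53)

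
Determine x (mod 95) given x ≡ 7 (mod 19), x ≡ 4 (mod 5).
64

Using the Chinese Remainder Theorem:
M = product of moduli = 95
For equation 1: M_1 = 5, 5 ≡ 5 (mod 19), inverse of 5 mod 19 is 4 (check: 5 × 4 = 20 ≡ 1 (mod 19))
For equation 2: M_2 = 19, 19 ≡ 4 (mod 5), inverse of 19 mod 5 is 4 (check: 4 × 4 = 16 ≡ 1 (mod 5))
Combine: x ≡ Σ r_i×M_i×(M_i⁻¹ mod m_i) = 7×5×4 + 4×19×4 = 140 + 304 = 444
444 mod 95 = 64
x ≡ 64 (mod 95)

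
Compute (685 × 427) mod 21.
7

(685 × 427) = 292495
292495 mod 21 = 7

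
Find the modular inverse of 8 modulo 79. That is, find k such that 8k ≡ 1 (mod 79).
10

Using Extended Euclidean Algorithm:
gcd(8, 79) = 1
Bezout coefficients: 8 × 10 + 79 × -1 = 1
So 8 × 10 ≡ 1 (mod 79)
The inverse is 10 mod 79 = 10
Verification: 8 × 10 = 80 = 1 × 79 + 1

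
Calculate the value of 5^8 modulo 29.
8 = 8 (binary 1000). Repeated squaring mod 29: 5^1 ≡ 5; 5^2 ≡ 5² = 25 ≡ 25; 5^4 ≡ 25² = 625 ≡ 16; 5^8 ≡ 16² = 256 ≡ 24. So 5^8 ≡ 24 (mod 29).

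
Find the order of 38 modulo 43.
Powers of 38 mod 43: 38^1≡38, 38^2≡25, 38^3≡4, 38^4≡23, 38^5≡14, 38^6≡16, 38^7≡6, 38^8≡13, 38^9≡21, 38^10≡24, 38^11≡9, 38^12≡41, 38^13≡10, 38^14≡36, 38^15≡35, 38^16≡40, 38^17≡15, 38^18≡11, 38^19≡31, 38^20≡17, 38^21≡1. Order = 21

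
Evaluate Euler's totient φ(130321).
123462

Prime factorization: 130321 = 19^4
Using the formula φ(n) = n × Π(1 - 1/p) for each prime factor p:
φ(130321) = 130321 × (1 - 1/19)
φ(130321) = 123462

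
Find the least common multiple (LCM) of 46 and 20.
460

First find GCD(46, 20) using the Euclidean algorithm:
46 = 2 × 20 + 6
20 = 3 × 6 + 2
6 = 3 × 2 + 0
GCD(46, 20) = 2

LCM formula: LCM(a, b) = (a × b) / GCD(a, b)
LCM(46, 20) = (46 × 20) / 2
LCM(46, 20) = 920 / 2
LCM(46, 20) = 460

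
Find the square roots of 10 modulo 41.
The square roots of 10 mod 41 are 16 and 25. Verify: 16² = 256 ≡ 10 (mod 41)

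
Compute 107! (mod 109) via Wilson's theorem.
(108)! = (107)! × (108) ≡ -1 (mod 109). So (107)! ≡ -1 × (108)^(-1) ≡ (-1)×(-1) = 1 (mod 109)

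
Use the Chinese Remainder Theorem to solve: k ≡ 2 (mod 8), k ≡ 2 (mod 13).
M = 8 × 13 = 104. M₁ = 13, y₁ ≡ 5 (mod 8). M₂ = 8, y₂ ≡ 5 (mod 13). k = 2×13×5 + 2×8×5 ≡ 2 (mod 104)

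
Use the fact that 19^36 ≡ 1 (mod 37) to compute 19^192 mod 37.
By Fermat: 19^{36} ≡ 1 (mod 37). 192 = 5×36 + 12. So 19^{192} ≡ 19^{12} ≡ 10 (mod 37)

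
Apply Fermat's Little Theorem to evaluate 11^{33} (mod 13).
8

By Fermat's Little Theorem, a^(p-1) ≡ 1 (mod p) for prime p and gcd(a, p) = 1
Here p = 13, so 11^12 ≡ 1 (mod 13)
We can reduce the exponent: 33 mod 12 = 9
So 11^33 ≡ 11^9 (mod 13)
Computing: 11^9 mod 13 = 8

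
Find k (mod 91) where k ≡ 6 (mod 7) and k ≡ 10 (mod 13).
M = 7 × 13 = 91. M₁ = 13, y₁ ≡ 6 (mod 7). M₂ = 7, y₂ ≡ 2 (mod 13). k = 6×13×6 + 10×7×2 ≡ 62 (mod 91)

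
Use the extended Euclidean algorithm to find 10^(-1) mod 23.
Extended GCD: 10(7) + 23(-3) = 1. So 10^(-1) ≡ 7 ≡ 7 (mod 23). Verify: 10 × 7 = 70 ≡ 1 (mod 23)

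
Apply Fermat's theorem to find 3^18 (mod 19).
By Fermat's Little Theorem, 3^{18} ≡ 1 (mod 19) since 19 is prime and gcd(3, 19) = 1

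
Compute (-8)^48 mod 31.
Using Fermat: (-8)^{30} ≡ 1 (mod 31). 48 ≡ 18 (mod 30). So (-8)^{48} ≡ (-8)^{18} ≡ 16 (mod 31)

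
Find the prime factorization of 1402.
2 × 701

Divide by primes starting from smallest:
1402 ÷ 2 = 701
701 ÷ 701 = 1

1402 = 2 × 701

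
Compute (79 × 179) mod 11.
6

(79 × 179) = 14141
14141 mod 11 = 6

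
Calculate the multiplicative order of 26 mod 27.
Powers of 26 mod 27: 26^1≡26, 26^2≡1. Order = 2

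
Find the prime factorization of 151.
151

Divide by primes starting from smallest:
151 ÷ 151 = 1

151 = 151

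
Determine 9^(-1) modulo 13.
9^(-1) ≡ 3 (mod 13). Verification: 9 × 3 = 27 ≡ 1 (mod 13)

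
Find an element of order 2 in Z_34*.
33 has order 2 mod 34 since 33^{2} ≡ 1 (mod 34) and no smaller power works.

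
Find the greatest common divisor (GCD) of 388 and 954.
2

Using the Euclidean algorithm:
388 = 0 × 954 + 388
954 = 2 × 388 + 178
388 = 2 × 178 + 32
178 = 5 × 32 + 18
32 = 1 × 18 + 14
18 = 1 × 14 + 4
14 = 3 × 4 + 2
4 = 2 × 2 + 0

GCD(388, 954) = 2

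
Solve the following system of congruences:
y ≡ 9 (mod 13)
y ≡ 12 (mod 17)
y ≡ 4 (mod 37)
3038

Using the Chinese Remainder Theorem:
M = product of moduli = 8177
For equation 1: M_1 = 629, 629 ≡ 5 (mod 13), inverse of 629 mod 13 is 8 (check: 5 × 8 = 40 ≡ 1 (mod 13))
For equation 2: M_2 = 481, 481 ≡ 5 (mod 17), inverse of 481 mod 17 is 7 (check: 5 × 7 = 35 ≡ 1 (mod 17))
For equation 3: M_3 = 221, 221 ≡ 36 (mod 37), inverse of 221 mod 37 is 36 (check: 36 × 36 = 1296 ≡ 1 (mod 37))
Combine: y ≡ Σ r_i×M_i×(M_i⁻¹ mod m_i) = 9×629×8 + 12×481×7 + 4×221×36 = 45288 + 40404 + 31824 = 117516
117516 mod 8177 = 3038
y ≡ 3038 (mod 8177)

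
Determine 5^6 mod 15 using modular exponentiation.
6 = 4 + 2 (binary 110). Repeated squaring mod 15: 5^1 ≡ 5; 5^2 ≡ 5² = 25 ≡ 10; 5^4 ≡ 10² = 100 ≡ 10. Multiply: 5^6 = 5^4 × 5^2 ≡ 10 × 10 (mod 15): 10 × 10 = 100 ≡ 10. So 5^6 ≡ 10 (mod 15).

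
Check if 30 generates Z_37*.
p - 1 = 36 has prime divisors 2, 3. Check 30^(36/q) mod 37 for each: 30^(36/2) = 30^18 ≡ 1, 30^(36/3) = 30^12 ≡ 10 (mod 37). Since 30^18 ≡ 1 (mod 37), the order of 30 divides 18 (in fact the order is 18) ≠ 36, so it is not a primitive root.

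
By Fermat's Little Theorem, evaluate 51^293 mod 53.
By Fermat: 51^{52} ≡ 1 (mod 53). 293 = 5×52 + 33. So 51^{293} ≡ 51^{33} ≡ 22 (mod 53)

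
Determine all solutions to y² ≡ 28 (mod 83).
The square roots of 28 mod 83 are 51 and 32. Verify: 51² = 2601 ≡ 28 (mod 83)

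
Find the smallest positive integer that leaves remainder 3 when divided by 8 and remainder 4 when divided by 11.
M = 8 × 11 = 88. M₁ = 11, y₁ ≡ 3 (mod 8). M₂ = 8, y₂ ≡ 7 (mod 11). m = 3×11×3 + 4×8×7 ≡ 59 (mod 88). The smallest positive such number is 59.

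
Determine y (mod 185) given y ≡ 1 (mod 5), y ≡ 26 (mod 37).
26

Using the Chinese Remainder Theorem:
M = product of moduli = 185
For equation 1: M_1 = 37, 37 ≡ 2 (mod 5), inverse of 37 mod 5 is 3 (check: 2 × 3 = 6 ≡ 1 (mod 5))
For equation 2: M_2 = 5, 5 ≡ 5 (mod 37), inverse of 5 mod 37 is 15 (check: 5 × 15 = 75 ≡ 1 (mod 37))
Combine: y ≡ Σ r_i×M_i×(M_i⁻¹ mod m_i) = 1×37×3 + 26×5×15 = 111 + 1950 = 2061
2061 mod 185 = 26
y ≡ 26 (mod 185)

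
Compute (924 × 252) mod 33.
0

(924 × 252) = 232848
232848 mod 33 = 0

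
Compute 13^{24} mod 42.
1

Using successive squaring:
Binary expansion of 24: 11000
Powers of 13 mod 42 (each is the square of the previous):
  13^1 ≡ 13 (mod 42)
  13^2 ≡ 13² = 169 ≡ 1 (mod 42)
  13^4 ≡ 1² = 1 ≡ 1 (mod 42)
  13^8 ≡ 1² = 1 ≡ 1 (mod 42)
  13^16 ≡ 1² = 1 ≡ 1 (mod 42)
24 = 16 + 8, so 13^24 = 13^16 × 13^8 ≡ 1 × 1 (mod 42)
Multiplying step by step:
  1 × 1 = 1 ≡ 1 (mod 42)
Result: 13^24 ≡ 1 (mod 42)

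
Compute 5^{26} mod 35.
25

Using successive squaring:
Binary expansion of 26: 11010
Powers of 5 mod 35 (each is the square of the previous):
  5^1 ≡ 5 (mod 35)
  5^2 ≡ 5² = 25 ≡ 25 (mod 35)
  5^4 ≡ 25² = 625 ≡ 30 (mod 35)
  5^8 ≡ 30² = 900 ≡ 25 (mod 35)
  5^16 ≡ 25² = 625 ≡ 30 (mod 35)
26 = 16 + 8 + 2, so 5^26 = 5^16 × 5^8 × 5^2 ≡ 30 × 25 × 25 (mod 35)
Multiplying step by step:
  30 × 25 = 750 ≡ 15 (mod 35)
  15 × 25 = 375 ≡ 25 (mod 35)
Result: 5^26 ≡ 25 (mod 35)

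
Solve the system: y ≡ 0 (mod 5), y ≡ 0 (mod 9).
M = 5 × 9 = 45. M₁ = 9, y₁ ≡ 4 (mod 5). M₂ = 5, y₂ ≡ 2 (mod 9). y = 0×9×4 + 0×5×2 ≡ 0 (mod 45)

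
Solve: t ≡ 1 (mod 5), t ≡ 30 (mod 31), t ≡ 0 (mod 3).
M = 5 × 31 × 3 = 465. M₁ = 93, y₁ ≡ 2 (mod 5). M₂ = 15, y₂ ≡ 29 (mod 31). M₃ = 155, y₃ ≡ 2 (mod 3). t = 1×93×2 + 30×15×29 + 0×155×2 ≡ 216 (mod 465)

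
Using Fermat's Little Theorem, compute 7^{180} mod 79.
64

By Fermat's Little Theorem, a^(p-1) ≡ 1 (mod p) for prime p and gcd(a, p) = 1
Here p = 79, so 7^78 ≡ 1 (mod 79)
We can reduce the exponent: 180 mod 78 = 24
So 7^180 ≡ 7^24 (mod 79)
Computing: 7^24 mod 79 = 64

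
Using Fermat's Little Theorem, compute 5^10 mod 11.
By Fermat's Little Theorem, 5^{10} ≡ 1 (mod 11) since 11 is prime and gcd(5, 11) = 1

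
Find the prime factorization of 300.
2^2 × 3 × 5^2

Divide by primes starting from smallest:
300 ÷ 2 = 150
150 ÷ 2 = 75
75 ÷ 3 = 25
25 ÷ 5 = 5
5 ÷ 5 = 1

300 = 2^2 × 3 × 5^2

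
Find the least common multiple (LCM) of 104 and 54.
2808

First find GCD(104, 54) using the Euclidean algorithm:
104 = 1 × 54 + 50
54 = 1 × 50 + 4
50 = 12 × 4 + 2
4 = 2 × 2 + 0
GCD(104, 54) = 2

LCM formula: LCM(a, b) = (a × b) / GCD(a, b)
LCM(104, 54) = (104 × 54) / 2
LCM(104, 54) = 5616 / 2
LCM(104, 54) = 2808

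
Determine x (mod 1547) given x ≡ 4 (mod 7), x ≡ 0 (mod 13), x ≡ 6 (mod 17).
312

Using the Chinese Remainder Theorem:
M = product of moduli = 1547
For equation 1: M_1 = 221, 221 ≡ 4 (mod 7), inverse of 221 mod 7 is 2 (check: 4 × 2 = 8 ≡ 1 (mod 7))
For equation 2: M_2 = 119, 119 ≡ 2 (mod 13), inverse of 119 mod 13 is 7 (check: 2 × 7 = 14 ≡ 1 (mod 13))
For equation 3: M_3 = 91, 91 ≡ 6 (mod 17), inverse of 91 mod 17 is 3 (check: 6 × 3 = 18 ≡ 1 (mod 17))
Combine: x ≡ Σ r_i×M_i×(M_i⁻¹ mod m_i) = 4×221×2 + 0×119×7 + 6×91×3 = 1768 + 0 + 1638 = 3406
3406 mod 1547 = 312
x ≡ 312 (mod 1547)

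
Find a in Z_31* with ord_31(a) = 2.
30 has order 2 mod 31 since 30^{2} ≡ 1 (mod 31) and no smaller power works.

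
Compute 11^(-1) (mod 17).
14

Using Extended Euclidean Algorithm:
gcd(11, 17) = 1
Bezout coefficients: 11 × -3 + 17 × 2 = 1
So 11 × -3 ≡ 1 (mod 17)
The inverse is -3 mod 17 = 14
Verification: 11 × 14 = 154 = 9 × 17 + 1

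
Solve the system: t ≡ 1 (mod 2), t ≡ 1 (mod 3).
M = 2 × 3 = 6. M₁ = 3, y₁ ≡ 1 (mod 2). M₂ = 2, y₂ ≡ 2 (mod 3). t = 1×3×1 + 1×2×2 ≡ 1 (mod 6)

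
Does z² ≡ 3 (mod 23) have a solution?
By Euler's criterion: 3^{11} ≡ 1 (mod 23). Since this equals 1, 3 is a QR.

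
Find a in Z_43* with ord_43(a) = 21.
9 has order 21 mod 43 since 9^{21} ≡ 1 (mod 43) and no smaller power works.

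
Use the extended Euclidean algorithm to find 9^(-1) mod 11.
Extended GCD: 9(5) + 11(-4) = 1. So 9^(-1) ≡ 5 ≡ 5 (mod 11). Verify: 9 × 5 = 45 ≡ 1 (mod 11)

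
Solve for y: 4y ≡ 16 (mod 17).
4

Since gcd(4, 17) = 1 divides 16, a solution exists.
Multiply both sides by the inverse of 4 mod 17:
  4^(-1) mod 17 = 13
  x ≡ 13 × 16 ≡ 208 ≡ 4 (mod 17)
Verification: 4 × 4 = 16 = 0 × 17 + 16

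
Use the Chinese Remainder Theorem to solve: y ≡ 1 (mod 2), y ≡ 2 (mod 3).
M = 2 × 3 = 6. M₁ = 3, y₁ ≡ 1 (mod 2). M₂ = 2, y₂ ≡ 2 (mod 3). y = 1×3×1 + 2×2×2 ≡ 5 (mod 6)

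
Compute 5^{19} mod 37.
32

Using successive squaring:
Binary expansion of 19: 10011
Powers of 5 mod 37 (each is the square of the previous):
  5^1 ≡ 5 (mod 37)
  5^2 ≡ 5² = 25 ≡ 25 (mod 37)
  5^4 ≡ 25² = 625 ≡ 33 (mod 37)
  5^8 ≡ 33² = 1089 ≡ 16 (mod 37)
  5^16 ≡ 16² = 256 ≡ 34 (mod 37)
19 = 16 + 2 + 1, so 5^19 = 5^16 × 5^2 × 5^1 ≡ 34 × 25 × 5 (mod 37)
Multiplying step by step:
  34 × 25 = 850 ≡ 36 (mod 37)
  36 × 5 = 180 ≡ 32 (mod 37)
Result: 5^19 ≡ 32 (mod 37)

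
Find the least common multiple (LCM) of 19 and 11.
209

First find GCD(19, 11) using the Euclidean algorithm:
19 = 1 × 11 + 8
11 = 1 × 8 + 3
8 = 2 × 3 + 2
3 = 1 × 2 + 1
2 = 2 × 1 + 0
GCD(19, 11) = 1

LCM formula: LCM(a, b) = (a × b) / GCD(a, b)
LCM(19, 11) = (19 × 11) / 1
LCM(19, 11) = 209 / 1
LCM(19, 11) = 209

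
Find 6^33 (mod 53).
Using repeated squaring. 33 = 32 + 1 (binary 100001). Repeated squaring mod 53: 6^1 ≡ 6; 6^2 ≡ 6² = 36 ≡ 36; 6^4 ≡ 36² = 1296 ≡ 24; 6^8 ≡ 24² = 576 ≡ 46; 6^16 ≡ 46² = 2116 ≡ 49; 6^32 ≡ 49² = 2401 ≡ 16. Multiply: 6^33 = 6^32 × 6^1 ≡ 16 × 6 (mod 53): 16 × 6 = 96 ≡ 43. So 6^33 ≡ 43 (mod 53).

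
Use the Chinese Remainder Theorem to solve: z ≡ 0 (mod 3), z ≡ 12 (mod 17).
M = 3 × 17 = 51. M₁ = 17, y₁ ≡ 2 (mod 3). M₂ = 3, y₂ ≡ 6 (mod 17). z = 0×17×2 + 12×3×6 ≡ 12 (mod 51)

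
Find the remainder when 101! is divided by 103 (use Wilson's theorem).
(102)! = (101)! × (102) ≡ -1 (mod 103). So (101)! ≡ -1 × (102)^(-1) ≡ (-1)×(-1) = 1 (mod 103)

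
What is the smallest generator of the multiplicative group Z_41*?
p - 1 = 40 has prime divisors 2, 5. h is a primitive root mod 41 iff h^(40/q) ≢ 1 (mod 41) for each such q.
h = 2: 2^20 ≡ 1, 2^8 ≡ 10 (mod 41); 2^20 ≡ 1, so not a primitive root.
h = 3: 3^20 ≡ 40, 3^8 ≡ 1 (mod 41); 3^8 ≡ 1, so not a primitive root.
h = 4: 4^20 ≡ 1, 4^8 ≡ 18 (mod 41); 4^20 ≡ 1, so not a primitive root.
h = 5: 5^20 ≡ 1, 5^8 ≡ 18 (mod 41); 5^20 ≡ 1, so not a primitive root.
h = 6: 6^20 ≡ 40, 6^8 ≡ 10 (mod 41); none is 1, so 6 has order 40 and is a primitive root.
The smallest primitive root mod 41 is g = 6.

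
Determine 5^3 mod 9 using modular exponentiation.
3 = 2 + 1 (binary 11). Repeated squaring mod 9: 5^1 ≡ 5; 5^2 ≡ 5² = 25 ≡ 7. Multiply: 5^3 = 5^2 × 5^1 ≡ 7 × 5 (mod 9): 7 × 5 = 35 ≡ 8. So 5^3 ≡ 8 (mod 9).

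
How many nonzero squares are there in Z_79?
For prime 79, there are (p-1)/2 = (79-1)/2 = 39 quadratic residues (excluding 0).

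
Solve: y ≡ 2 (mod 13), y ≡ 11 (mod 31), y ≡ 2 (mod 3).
M = 13 × 31 × 3 = 1209. M₁ = 93, y₁ ≡ 7 (mod 13). M₂ = 39, y₂ ≡ 4 (mod 31). M₃ = 403, y₃ ≡ 1 (mod 3). y = 2×93×7 + 11×39×4 + 2×403×1 ≡ 197 (mod 1209)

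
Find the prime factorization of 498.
2 × 3 × 83

Divide by primes starting from smallest:
498 ÷ 2 = 249
249 ÷ 3 = 83
83 ÷ 83 = 1

498 = 2 × 3 × 83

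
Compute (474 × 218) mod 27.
3

(474 × 218) = 103332
103332 mod 27 = 3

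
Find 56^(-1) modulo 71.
52

Using Extended Euclidean Algorithm:
gcd(56, 71) = 1
Bezout coefficients: 56 × -19 + 71 × 15 = 1
So 56 × -19 ≡ 1 (mod 71)
The inverse is -19 mod 71 = 52
Verification: 56 × 52 = 2912 = 41 × 71 + 1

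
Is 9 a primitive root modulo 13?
No

To verify, check if 9^(12/q) ≢ 1 (mod 13) for each prime divisor q of 12
Divisors of 12 = 12: [1, 2, 3, 4, 6, 12]
  9^(12/2) = 9^6 ≡ 1 (mod 13)
  9^(12/3) = 9^4 ≡ 9 (mod 13)
Conclusion: 9 is not a primitive root modulo 13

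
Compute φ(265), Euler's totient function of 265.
208

Prime factorization: 265 = 5 × 53
Using the formula φ(n) = n × Π(1 - 1/p) for each prime factor p:
φ(265) = 265 × (1 - 1/5) × (1 - 1/53)
φ(265) = 208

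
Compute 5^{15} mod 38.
7

Using successive squaring:
Binary expansion of 15: 1111
Powers of 5 mod 38 (each is the square of the previous):
  5^1 ≡ 5 (mod 38)
  5^2 ≡ 5² = 25 ≡ 25 (mod 38)
  5^4 ≡ 25² = 625 ≡ 17 (mod 38)
  5^8 ≡ 17² = 289 ≡ 23 (mod 38)
15 = 8 + 4 + 2 + 1, so 5^15 = 5^8 × 5^4 × 5^2 × 5^1 ≡ 23 × 17 × 25 × 5 (mod 38)
Multiplying step by step:
  23 × 17 = 391 ≡ 11 (mod 38)
  11 × 25 = 275 ≡ 9 (mod 38)
  9 × 5 = 45 ≡ 7 (mod 38)
Result: 5^15 ≡ 7 (mod 38)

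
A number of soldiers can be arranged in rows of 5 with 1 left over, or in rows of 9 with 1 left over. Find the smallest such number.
M = 5 × 9 = 45. M₁ = 9, y₁ ≡ 4 (mod 5). M₂ = 5, y₂ ≡ 2 (mod 9). z = 1×9×4 + 1×5×2 ≡ 1 (mod 45). The smallest positive such number is 1.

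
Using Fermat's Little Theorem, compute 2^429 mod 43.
By Fermat: 2^{42} ≡ 1 (mod 43). 429 ≡ 9 (mod 42). So 2^{429} ≡ 2^{9} ≡ 39 (mod 43)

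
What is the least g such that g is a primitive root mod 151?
p - 1 = 150 has prime divisors 2, 3, 5. h is a primitive root mod 151 iff h^(150/q) ≢ 1 (mod 151) for each such q.
h = 2: 2^75 ≡ 1, 2^50 ≡ 32, 2^30 ≡ 1 (mod 151); 2^75 ≡ 1, so not a primitive root.
h = 3: 3^75 ≡ 150, 3^50 ≡ 1, 3^30 ≡ 59 (mod 151); 3^50 ≡ 1, so not a primitive root.
h = 4: 4^75 ≡ 1, 4^50 ≡ 118, 4^30 ≡ 1 (mod 151); 4^75 ≡ 1, so not a primitive root.
h = 5: 5^75 ≡ 1, 5^50 ≡ 32, 5^30 ≡ 8 (mod 151); 5^75 ≡ 1, so not a primitive root.
h = 6: 6^75 ≡ 150, 6^50 ≡ 32, 6^30 ≡ 59 (mod 151); none is 1, so 6 has order 150 and is a primitive root.
The smallest primitive root mod 151 is g = 6.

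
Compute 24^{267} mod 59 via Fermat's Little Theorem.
30

By Fermat's Little Theorem, a^(p-1) ≡ 1 (mod p) for prime p and gcd(a, p) = 1
Here p = 59, so 24^58 ≡ 1 (mod 59)
We can reduce the exponent: 267 mod 58 = 35
So 24^267 ≡ 24^35 (mod 59)
Computing: 24^35 mod 59 = 30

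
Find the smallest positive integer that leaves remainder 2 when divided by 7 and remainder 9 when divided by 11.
M = 7 × 11 = 77. M₁ = 11, y₁ ≡ 2 (mod 7). M₂ = 7, y₂ ≡ 8 (mod 11). z = 2×11×2 + 9×7×8 ≡ 9 (mod 77). The smallest positive such number is 9.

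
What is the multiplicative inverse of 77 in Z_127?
77^(-1) ≡ 33 (mod 127). Verification: 77 × 33 = 2541 ≡ 1 (mod 127)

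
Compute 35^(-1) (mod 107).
52

Using Extended Euclidean Algorithm:
gcd(35, 107) = 1
Bezout coefficients: 35 × 52 + 107 × -17 = 1
So 35 × 52 ≡ 1 (mod 107)
The inverse is 52 mod 107 = 52
Verification: 35 × 52 = 1820 = 17 × 107 + 1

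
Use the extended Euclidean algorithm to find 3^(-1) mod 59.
Extended GCD: 3(20) + 59(-1) = 1. So 3^(-1) ≡ 20 ≡ 20 (mod 59). Verify: 3 × 20 = 60 ≡ 1 (mod 59)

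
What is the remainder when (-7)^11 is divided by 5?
Using Fermat: (-7)^{4} ≡ 1 (mod 5). 11 ≡ 3 (mod 4). So (-7)^{11} ≡ (-7)^{3} ≡ 2 (mod 5)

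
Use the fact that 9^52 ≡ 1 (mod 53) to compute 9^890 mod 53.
By Fermat: 9^{52} ≡ 1 (mod 53). 890 ≡ 6 (mod 52). So 9^{890} ≡ 9^{6} ≡ 10 (mod 53)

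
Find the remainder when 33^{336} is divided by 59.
By Fermat: 33^{58} ≡ 1 (mod 59). 336 = 5×58 + 46. So 33^{336} ≡ 33^{46} ≡ 29 (mod 59)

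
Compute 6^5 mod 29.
5 = 4 + 1 (binary 101). Repeated squaring mod 29: 6^1 ≡ 6; 6^2 ≡ 6² = 36 ≡ 7; 6^4 ≡ 7² = 49 ≡ 20. Multiply: 6^5 = 6^4 × 6^1 ≡ 20 × 6 (mod 29): 20 × 6 = 120 ≡ 4. So 6^5 ≡ 4 (mod 29).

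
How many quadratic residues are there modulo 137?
For prime 137, there are (p-1)/2 = (137-1)/2 = 68 quadratic residues (excluding 0).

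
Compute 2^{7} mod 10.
8

Using successive squaring:
Binary expansion of 7: 111
Powers of 2 mod 10 (each is the square of the previous):
  2^1 ≡ 2 (mod 10)
  2^2 ≡ 2² = 4 ≡ 4 (mod 10)
  2^4 ≡ 4² = 16 ≡ 6 (mod 10)
7 = 4 + 2 + 1, so 2^7 = 2^4 × 2^2 × 2^1 ≡ 6 × 4 × 2 (mod 10)
Multiplying step by step:
  6 × 4 = 24 ≡ 4 (mod 10)
  4 × 2 = 8 ≡ 8 (mod 10)
Result: 2^7 ≡ 8 (mod 10)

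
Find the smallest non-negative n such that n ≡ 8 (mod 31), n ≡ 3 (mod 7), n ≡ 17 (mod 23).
2271

Using the Chinese Remainder Theorem:
M = product of moduli = 4991
For equation 1: M_1 = 161, 161 ≡ 6 (mod 31), inverse of 161 mod 31 is 26 (check: 6 × 26 = 156 ≡ 1 (mod 31))
For equation 2: M_2 = 713, 713 ≡ 6 (mod 7), inverse of 713 mod 7 is 6 (check: 6 × 6 = 36 ≡ 1 (mod 7))
For equation 3: M_3 = 217, 217 ≡ 10 (mod 23), inverse of 217 mod 23 is 7 (check: 10 × 7 = 70 ≡ 1 (mod 23))
Combine: n ≡ Σ r_i×M_i×(M_i⁻¹ mod m_i) = 8×161×26 + 3×713×6 + 17×217×7 = 33488 + 12834 + 25823 = 72145
72145 mod 4991 = 2271
n ≡ 2271 (mod 4991)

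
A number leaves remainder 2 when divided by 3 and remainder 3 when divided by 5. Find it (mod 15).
M = 3 × 5 = 15. M₁ = 5, y₁ ≡ 2 (mod 3). M₂ = 3, y₂ ≡ 2 (mod 5). n = 2×5×2 + 3×3×2 ≡ 8 (mod 15)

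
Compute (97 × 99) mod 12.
3

(97 × 99) = 9603
9603 mod 12 = 3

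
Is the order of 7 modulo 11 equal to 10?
Yes, ord_11(7) = 10.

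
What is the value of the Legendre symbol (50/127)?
(50/127) = 50^{63} mod 127 = 1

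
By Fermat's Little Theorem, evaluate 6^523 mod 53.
By Fermat: 6^{52} ≡ 1 (mod 53). 523 ≡ 3 (mod 52). So 6^{523} ≡ 6^{3} ≡ 4 (mod 53)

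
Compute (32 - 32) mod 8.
0

(32 - 32) = 0
0 mod 8 = 0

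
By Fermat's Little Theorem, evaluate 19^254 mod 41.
By Fermat: 19^{40} ≡ 1 (mod 41). 254 ≡ 14 (mod 40). So 19^{254} ≡ 19^{14} ≡ 39 (mod 41)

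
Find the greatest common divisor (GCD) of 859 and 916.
1

Using the Euclidean algorithm:
859 = 0 × 916 + 859
916 = 1 × 859 + 57
859 = 15 × 57 + 4
57 = 14 × 4 + 1
4 = 4 × 1 + 0

GCD(859, 916) = 1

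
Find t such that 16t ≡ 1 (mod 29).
16^(-1) ≡ 20 (mod 29). Verification: 16 × 20 = 320 ≡ 1 (mod 29)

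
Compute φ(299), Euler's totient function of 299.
264

Prime factorization: 299 = 13 × 23
Using the formula φ(n) = n × Π(1 - 1/p) for each prime factor p:
φ(299) = 299 × (1 - 1/13) × (1 - 1/23)
φ(299) = 264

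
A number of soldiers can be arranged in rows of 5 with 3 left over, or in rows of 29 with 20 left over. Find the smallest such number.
M = 5 × 29 = 145. M₁ = 29, y₁ ≡ 4 (mod 5). M₂ = 5, y₂ ≡ 6 (mod 29). t = 3×29×4 + 20×5×6 ≡ 78 (mod 145). The smallest positive such number is 78.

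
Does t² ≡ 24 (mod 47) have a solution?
By Euler's criterion: 24^{23} ≡ 1 (mod 47). Since this equals 1, 24 is a QR.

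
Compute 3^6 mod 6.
6 = 4 + 2 (binary 110). Repeated squaring mod 6: 3^1 ≡ 3; 3^2 ≡ 3² = 9 ≡ 3; 3^4 ≡ 3² = 9 ≡ 3. Multiply: 3^6 = 3^4 × 3^2 ≡ 3 × 3 (mod 6): 3 × 3 = 9 ≡ 3. So 3^6 ≡ 3 (mod 6).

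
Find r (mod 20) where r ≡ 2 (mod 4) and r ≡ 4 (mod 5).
M = 4 × 5 = 20. M₁ = 5, y₁ ≡ 1 (mod 4). M₂ = 4, y₂ ≡ 4 (mod 5). r = 2×5×1 + 4×4×4 ≡ 14 (mod 20)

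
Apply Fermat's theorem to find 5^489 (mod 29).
By Fermat: 5^{28} ≡ 1 (mod 29). 489 ≡ 13 (mod 28). So 5^{489} ≡ 5^{13} ≡ 6 (mod 29)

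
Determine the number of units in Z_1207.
1120

Prime factorization: 1207 = 17 × 71
Using the formula φ(n) = n × Π(1 - 1/p) for each prime factor p:
φ(1207) = 1207 × (1 - 1/17) × (1 - 1/71)
φ(1207) = 1120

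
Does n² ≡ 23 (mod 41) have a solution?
By Euler's criterion: 23^{20} ≡ 1 (mod 41). Since this equals 1, 23 is a QR.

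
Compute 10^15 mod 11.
Using Fermat: 10^{10} ≡ 1 (mod 11). 15 ≡ 5 (mod 10). So 10^{15} ≡ 10^{5} ≡ 10 (mod 11)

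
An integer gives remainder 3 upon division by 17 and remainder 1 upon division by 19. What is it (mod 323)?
M = 17 × 19 = 323. M₁ = 19, y₁ ≡ 9 (mod 17). M₂ = 17, y₂ ≡ 9 (mod 19). r = 3×19×9 + 1×17×9 ≡ 20 (mod 323). The smallest positive such number is 20.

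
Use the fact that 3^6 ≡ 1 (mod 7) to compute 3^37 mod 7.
By Fermat: 3^{6} ≡ 1 (mod 7). 37 = 6×6 + 1. So 3^{37} ≡ 3^{1} ≡ 3 (mod 7)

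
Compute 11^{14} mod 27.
4

Using successive squaring:
Binary expansion of 14: 1110
Powers of 11 mod 27 (each is the square of the previous):
  11^1 ≡ 11 (mod 27)
  11^2 ≡ 11² = 121 ≡ 13 (mod 27)
  11^4 ≡ 13² = 169 ≡ 7 (mod 27)
  11^8 ≡ 7² = 49 ≡ 22 (mod 27)
14 = 8 + 4 + 2, so 11^14 = 11^8 × 11^4 × 11^2 ≡ 22 × 7 × 13 (mod 27)
Multiplying step by step:
  22 × 7 = 154 ≡ 19 (mod 27)
  19 × 13 = 247 ≡ 4 (mod 27)
Result: 11^14 ≡ 4 (mod 27)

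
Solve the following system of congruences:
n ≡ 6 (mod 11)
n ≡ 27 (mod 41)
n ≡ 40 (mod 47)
3471

Using the Chinese Remainder Theorem:
M = product of moduli = 21197
For equation 1: M_1 = 1927, 1927 ≡ 2 (mod 11), inverse of 1927 mod 11 is 6 (check: 2 × 6 = 12 ≡ 1 (mod 11))
For equation 2: M_2 = 517, 517 ≡ 25 (mod 41), inverse of 517 mod 41 is 23 (check: 25 × 23 = 575 ≡ 1 (mod 41))
For equation 3: M_3 = 451, 451 ≡ 28 (mod 47), inverse of 451 mod 47 is 42 (check: 28 × 42 = 1176 ≡ 1 (mod 47))
Combine: n ≡ Σ r_i×M_i×(M_i⁻¹ mod m_i) = 6×1927×6 + 27×517×23 + 40×451×42 = 69372 + 321057 + 757680 = 1148109
1148109 mod 21197 = 3471
n ≡ 3471 (mod 21197)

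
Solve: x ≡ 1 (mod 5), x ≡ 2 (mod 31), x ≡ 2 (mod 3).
M = 5 × 31 × 3 = 465. M₁ = 93, y₁ ≡ 2 (mod 5). M₂ = 15, y₂ ≡ 29 (mod 31). M₃ = 155, y₃ ≡ 2 (mod 3). x = 1×93×2 + 2×15×29 + 2×155×2 ≡ 281 (mod 465)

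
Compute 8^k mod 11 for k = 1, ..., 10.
g^1, g^2, ..., g^{10} mod 11: {8, 9, 6, 4, 10, 3, 2, 5, 7, 1}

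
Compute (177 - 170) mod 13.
7

(177 - 170) = 7
7 mod 13 = 7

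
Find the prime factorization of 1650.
2 × 3 × 5^2 × 11

Divide by primes starting from smallest:
1650 ÷ 2 = 825
825 ÷ 3 = 275
275 ÷ 5 = 55
55 ÷ 5 = 11
11 ÷ 11 = 1

1650 = 2 × 3 × 5^2 × 11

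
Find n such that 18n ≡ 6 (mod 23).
8

Since gcd(18, 23) = 1 divides 6, a solution exists.
Multiply both sides by the inverse of 18 mod 23:
  18^(-1) mod 23 = 9
  x ≡ 9 × 6 ≡ 54 ≡ 8 (mod 23)
Verification: 18 × 8 = 144 = 6 × 23 + 6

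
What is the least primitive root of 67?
2

A primitive root g modulo p has order p-1 = 66
Prime divisors of 66: [2, 3, 11]
g is a primitive root iff g^(66/q) ≢ 1 (mod 67) for each prime divisor q
Testing small values:
  g = 2: 2^33 ≡ 66, 2^22 ≡ 37, 2^6 ≡ 64 (mod 67) → none is 1, primitive root!
The smallest primitive root is 2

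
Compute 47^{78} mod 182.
155

Using successive squaring:
Binary expansion of 78: 1001110
Powers of 47 mod 182 (each is the square of the previous):
  47^1 ≡ 47 (mod 182)
  47^2 ≡ 47² = 2209 ≡ 25 (mod 182)
  47^4 ≡ 25² = 625 ≡ 79 (mod 182)
  47^8 ≡ 79² = 6241 ≡ 53 (mod 182)
  47^16 ≡ 53² = 2809 ≡ 79 (mod 182)
  47^32 ≡ 79² = 6241 ≡ 53 (mod 182)
  47^64 ≡ 53² = 2809 ≡ 79 (mod 182)
78 = 64 + 8 + 4 + 2, so 47^78 = 47^64 × 47^8 × 47^4 × 47^2 ≡ 79 × 53 × 79 × 25 (mod 182)
Multiplying step by step:
  79 × 53 = 4187 ≡ 1 (mod 182)
  1 × 79 = 79 ≡ 79 (mod 182)
  79 × 25 = 1975 ≡ 155 (mod 182)
Result: 47^78 ≡ 155 (mod 182)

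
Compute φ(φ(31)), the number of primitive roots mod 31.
Number of primitive roots mod 31 = φ(30) = 8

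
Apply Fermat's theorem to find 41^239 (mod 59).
By Fermat: 41^{58} ≡ 1 (mod 59). 239 = 4×58 + 7. So 41^{239} ≡ 41^{7} ≡ 17 (mod 59)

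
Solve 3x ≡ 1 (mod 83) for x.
3^(-1) ≡ 28 (mod 83). Verification: 3 × 28 = 84 ≡ 1 (mod 83)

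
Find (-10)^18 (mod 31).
Using repeated squaring. (-10) ≡ 21 (mod 31). 18 = 16 + 2 (binary 10010). Repeated squaring mod 31: 21^1 ≡ 21; 21^2 ≡ 21² = 441 ≡ 7; 21^4 ≡ 7² = 49 ≡ 18; 21^8 ≡ 18² = 324 ≡ 14; 21^16 ≡ 14² = 196 ≡ 10. Multiply: (-10)^18 ≡ 21^16 × 21^2 ≡ 10 × 7 (mod 31): 10 × 7 = 70 ≡ 8. So (-10)^18 ≡ 8 (mod 31).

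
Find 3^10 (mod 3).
3 ≡ 0 (mod 3). 10 = 8 + 2 (binary 1010). Repeated squaring mod 3: 0^1 ≡ 0; 0^2 ≡ 0² = 0 ≡ 0; 0^4 ≡ 0² = 0 ≡ 0; 0^8 ≡ 0² = 0 ≡ 0. Multiply: 3^10 ≡ 0^8 × 0^2 ≡ 0 × 0 (mod 3): 0 × 0 = 0 ≡ 0. So 3^10 ≡ 0 (mod 3).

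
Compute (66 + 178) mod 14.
6

(66 + 178) = 244
244 mod 14 = 6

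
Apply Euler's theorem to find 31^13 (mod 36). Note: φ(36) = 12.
By Euler: 31^{12} ≡ 1 (mod 36) since gcd(31, 36) = 1. 13 = 1×12 + 1. So 31^{13} ≡ 31^{1} ≡ 31 (mod 36)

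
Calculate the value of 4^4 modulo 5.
4 = 4 (binary 100). Repeated squaring mod 5: 4^1 ≡ 4; 4^2 ≡ 4² = 16 ≡ 1; 4^4 ≡ 1² = 1 ≡ 1. So 4^4 ≡ 1 (mod 5).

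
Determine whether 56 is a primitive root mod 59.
p - 1 = 58 has prime divisors 2, 29. Check 56^(58/q) mod 59 for each: 56^(58/2) = 56^29 ≡ 58, 56^(58/29) = 56^2 ≡ 9 (mod 59). None of these is 1, so 56 has order 58 = φ(59), so it is a primitive root mod 59.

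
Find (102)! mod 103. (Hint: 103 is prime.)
By Wilson's theorem, (102)! ≡ -1 ≡ 102 (mod 103)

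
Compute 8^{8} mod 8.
0

Using successive squaring:
Binary expansion of 8: 1000
Powers of 8 mod 8 (each is the square of the previous):
  8^1 ≡ 0 (mod 8)
  8^2 ≡ 0² = 0 ≡ 0 (mod 8)
  8^4 ≡ 0² = 0 ≡ 0 (mod 8)
  8^8 ≡ 0² = 0 ≡ 0 (mod 8)
8 is a power of 2, so 8^8 is the last square: ≡ 0 (mod 8)
Result: 8^8 ≡ 0 (mod 8)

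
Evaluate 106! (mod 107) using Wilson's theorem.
By Wilson's theorem, (106)! ≡ -1 ≡ 106 (mod 107)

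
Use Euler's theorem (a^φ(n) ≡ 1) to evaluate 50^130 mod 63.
By Euler: 50^{36} ≡ 1 (mod 63) since gcd(50, 63) = 1. 130 = 3×36 + 22. So 50^{130} ≡ 50^{22} ≡ 22 (mod 63)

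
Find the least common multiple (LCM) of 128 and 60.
1920

First find GCD(128, 60) using the Euclidean algorithm:
128 = 2 × 60 + 8
60 = 7 × 8 + 4
8 = 2 × 4 + 0
GCD(128, 60) = 4

LCM formula: LCM(a, b) = (a × b) / GCD(a, b)
LCM(128, 60) = (128 × 60) / 4
LCM(128, 60) = 7680 / 4
LCM(128, 60) = 1920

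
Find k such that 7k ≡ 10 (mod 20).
10

Since gcd(7, 20) = 1 divides 10, a solution exists.
Multiply both sides by the inverse of 7 mod 20:
  7^(-1) mod 20 = 3
  x ≡ 3 × 10 ≡ 30 ≡ 10 (mod 20)
Verification: 7 × 10 = 70 = 3 × 20 + 10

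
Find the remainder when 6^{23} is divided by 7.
By Fermat: 6^{6} ≡ 1 (mod 7). 23 = 3×6 + 5. So 6^{23} ≡ 6^{5} ≡ 6 (mod 7)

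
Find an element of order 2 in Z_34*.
33 has order 2 mod 34 since 33^{2} ≡ 1 (mod 34) and no smaller power works.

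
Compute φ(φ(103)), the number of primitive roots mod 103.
Number of primitive roots mod 103 = φ(102) = 32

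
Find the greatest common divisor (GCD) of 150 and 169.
1

Using the Euclidean algorithm:
150 = 0 × 169 + 150
169 = 1 × 150 + 19
150 = 7 × 19 + 17
19 = 1 × 17 + 2
17 = 8 × 2 + 1
2 = 2 × 1 + 0

GCD(150, 169) = 1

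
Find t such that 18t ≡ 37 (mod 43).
14

Since gcd(18, 43) = 1 divides 37, a solution exists.
Multiply both sides by the inverse of 18 mod 43:
  18^(-1) mod 43 = 12
  x ≡ 12 × 37 ≡ 444 ≡ 14 (mod 43)
Verification: 18 × 14 = 252 = 5 × 43 + 37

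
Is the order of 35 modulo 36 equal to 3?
No, the actual order is 2, not 3.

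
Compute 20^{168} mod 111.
10

Using successive squaring:
Binary expansion of 168: 10101000
Powers of 20 mod 111 (each is the square of the previous):
  20^1 ≡ 20 (mod 111)
  20^2 ≡ 20² = 400 ≡ 67 (mod 111)
  20^4 ≡ 67² = 4489 ≡ 49 (mod 111)
  20^8 ≡ 49² = 2401 ≡ 70 (mod 111)
  20^16 ≡ 70² = 4900 ≡ 16 (mod 111)
  20^32 ≡ 16² = 256 ≡ 34 (mod 111)
  20^64 ≡ 34² = 1156 ≡ 46 (mod 111)
  20^128 ≡ 46² = 2116 ≡ 7 (mod 111)
168 = 128 + 32 + 8, so 20^168 = 20^128 × 20^32 × 20^8 ≡ 7 × 34 × 70 (mod 111)
Multiplying step by step:
  7 × 34 = 238 ≡ 16 (mod 111)
  16 × 70 = 1120 ≡ 10 (mod 111)
Result: 20^168 ≡ 10 (mod 111)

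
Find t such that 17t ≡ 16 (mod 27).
20

Since gcd(17, 27) = 1 divides 16, a solution exists.
Multiply both sides by the inverse of 17 mod 27:
  17^(-1) mod 27 = 8
  x ≡ 8 × 16 ≡ 128 ≡ 20 (mod 27)
Verification: 17 × 20 = 340 = 12 × 27 + 16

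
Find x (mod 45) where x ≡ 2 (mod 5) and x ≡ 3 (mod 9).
M = 5 × 9 = 45. M₁ = 9, y₁ ≡ 4 (mod 5). M₂ = 5, y₂ ≡ 2 (mod 9). x = 2×9×4 + 3×5×2 ≡ 12 (mod 45)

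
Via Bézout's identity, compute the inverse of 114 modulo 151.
Extended GCD: 114(-49) + 151(37) = 1. So 114^(-1) ≡ 102 ≡ 102 (mod 151). Verify: 114 × 102 = 11628 ≡ 1 (mod 151)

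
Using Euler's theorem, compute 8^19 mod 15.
By Euler: 8^{8} ≡ 1 (mod 15) since gcd(8, 15) = 1. 19 = 2×8 + 3. So 8^{19} ≡ 8^{3} ≡ 2 (mod 15)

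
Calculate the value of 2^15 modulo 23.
Using repeated squaring. 15 = 8 + 4 + 2 + 1 (binary 1111). Repeated squaring mod 23: 2^1 ≡ 2; 2^2 ≡ 2² = 4 ≡ 4; 2^4 ≡ 4² = 16 ≡ 16; 2^8 ≡ 16² = 256 ≡ 3. Multiply: 2^15 = 2^8 × 2^4 × 2^2 × 2^1 ≡ 3 × 16 × 4 × 2 (mod 23): 3 × 16 = 48 ≡ 2; 2 × 4 = 8 ≡ 8; 8 × 2 = 16 ≡ 16. So 2^15 ≡ 16 (mod 23).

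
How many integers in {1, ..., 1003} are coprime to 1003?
928

Prime factorization: 1003 = 17 × 59
Using the formula φ(n) = n × Π(1 - 1/p) for each prime factor p:
φ(1003) = 1003 × (1 - 1/17) × (1 - 1/59)
φ(1003) = 928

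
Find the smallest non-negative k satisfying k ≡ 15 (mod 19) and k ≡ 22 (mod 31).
M = 19 × 31 = 589. M₁ = 31, y₁ ≡ 8 (mod 19). M₂ = 19, y₂ ≡ 18 (mod 31). k = 15×31×8 + 22×19×18 ≡ 53 (mod 589)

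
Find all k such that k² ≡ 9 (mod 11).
The square roots of 9 mod 11 are 3 and 8. Verify: 3² = 9 ≡ 9 (mod 11)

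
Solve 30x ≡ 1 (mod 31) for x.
30^(-1) ≡ 30 (mod 31). Verification: 30 × 30 = 900 ≡ 1 (mod 31)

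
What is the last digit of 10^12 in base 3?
Using Fermat: 10^{2} ≡ 1 (mod 3). 12 ≡ 0 (mod 2). So 10^{12} ≡ 10^{0} ≡ 1 (mod 3)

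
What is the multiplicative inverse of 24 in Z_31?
24^(-1) ≡ 22 (mod 31). Verification: 24 × 22 = 528 ≡ 1 (mod 31)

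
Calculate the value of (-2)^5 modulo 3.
(-2) ≡ 1 (mod 3). 5 = 4 + 1 (binary 101). Repeated squaring mod 3: 1^1 ≡ 1; 1^2 ≡ 1² = 1 ≡ 1; 1^4 ≡ 1² = 1 ≡ 1. Multiply: (-2)^5 ≡ 1^4 × 1^1 ≡ 1 × 1 (mod 3): 1 × 1 = 1 ≡ 1. So (-2)^5 ≡ 1 (mod 3).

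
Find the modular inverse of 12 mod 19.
12^(-1) ≡ 8 (mod 19). Verification: 12 × 8 = 96 ≡ 1 (mod 19)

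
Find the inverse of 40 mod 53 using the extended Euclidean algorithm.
Extended GCD: 40(4) + 53(-3) = 1. So 40^(-1) ≡ 4 ≡ 4 (mod 53). Verify: 40 × 4 = 160 ≡ 1 (mod 53)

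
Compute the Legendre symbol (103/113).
(103/113) = 103^{56} mod 113 = -1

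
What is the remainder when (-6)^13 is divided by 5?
Using Fermat: (-6)^{4} ≡ 1 (mod 5). 13 ≡ 1 (mod 4). So (-6)^{13} ≡ (-6)^{1} ≡ 4 (mod 5)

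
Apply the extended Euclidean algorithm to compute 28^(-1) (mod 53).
Extended GCD: 28(-17) + 53(9) = 1. So 28^(-1) ≡ 36 ≡ 36 (mod 53). Verify: 28 × 36 = 1008 ≡ 1 (mod 53)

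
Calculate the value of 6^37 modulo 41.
Using repeated squaring. 37 = 32 + 4 + 1 (binary 100101). Repeated squaring mod 41: 6^1 ≡ 6; 6^2 ≡ 6² = 36 ≡ 36; 6^4 ≡ 36² = 1296 ≡ 25; 6^8 ≡ 25² = 625 ≡ 10; 6^16 ≡ 10² = 100 ≡ 18; 6^32 ≡ 18² = 324 ≡ 37. Multiply: 6^37 = 6^32 × 6^4 × 6^1 ≡ 37 × 25 × 6 (mod 41): 37 × 25 = 925 ≡ 23; 23 × 6 = 138 ≡ 15. So 6^37 ≡ 15 (mod 41).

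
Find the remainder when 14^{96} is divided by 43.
By Fermat: 14^{42} ≡ 1 (mod 43). 96 = 2×42 + 12. So 14^{96} ≡ 14^{12} ≡ 11 (mod 43)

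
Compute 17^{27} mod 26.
25

Using successive squaring:
Binary expansion of 27: 11011
Powers of 17 mod 26 (each is the square of the previous):
  17^1 ≡ 17 (mod 26)
  17^2 ≡ 17² = 289 ≡ 3 (mod 26)
  17^4 ≡ 3² = 9 ≡ 9 (mod 26)
  17^8 ≡ 9² = 81 ≡ 3 (mod 26)
  17^16 ≡ 3² = 9 ≡ 9 (mod 26)
27 = 16 + 8 + 2 + 1, so 17^27 = 17^16 × 17^8 × 17^2 × 17^1 ≡ 9 × 3 × 3 × 17 (mod 26)
Multiplying step by step:
  9 × 3 = 27 ≡ 1 (mod 26)
  1 × 3 = 3 ≡ 3 (mod 26)
  3 × 17 = 51 ≡ 25 (mod 26)
Result: 17^27 ≡ 25 (mod 26)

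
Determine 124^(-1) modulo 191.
124^(-1) ≡ 57 (mod 191). Verification: 124 × 57 = 7068 ≡ 1 (mod 191)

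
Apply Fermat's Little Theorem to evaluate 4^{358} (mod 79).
31

By Fermat's Little Theorem, a^(p-1) ≡ 1 (mod p) for prime p and gcd(a, p) = 1
Here p = 79, so 4^78 ≡ 1 (mod 79)
We can reduce the exponent: 358 mod 78 = 46
So 4^358 ≡ 4^46 (mod 79)
Computing: 4^46 mod 79 = 31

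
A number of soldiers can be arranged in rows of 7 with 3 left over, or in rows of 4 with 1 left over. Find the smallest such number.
M = 7 × 4 = 28. M₁ = 4, y₁ ≡ 2 (mod 7). M₂ = 7, y₂ ≡ 3 (mod 4). m = 3×4×2 + 1×7×3 ≡ 17 (mod 28). The smallest positive such number is 17.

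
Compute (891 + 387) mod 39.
30

(891 + 387) = 1278
1278 mod 39 = 30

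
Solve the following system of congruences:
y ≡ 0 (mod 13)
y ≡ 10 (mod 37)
195

Using the Chinese Remainder Theorem:
M = product of moduli = 481
For equation 1: M_1 = 37, 37 ≡ 11 (mod 13), inverse of 37 mod 13 is 6 (check: 11 × 6 = 66 ≡ 1 (mod 13))
For equation 2: M_2 = 13, 13 ≡ 13 (mod 37), inverse of 13 mod 37 is 20 (check: 13 × 20 = 260 ≡ 1 (mod 37))
Combine: y ≡ Σ r_i×M_i×(M_i⁻¹ mod m_i) = 0×37×6 + 10×13×20 = 0 + 2600 = 2600
2600 mod 481 = 195
y ≡ 195 (mod 481)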